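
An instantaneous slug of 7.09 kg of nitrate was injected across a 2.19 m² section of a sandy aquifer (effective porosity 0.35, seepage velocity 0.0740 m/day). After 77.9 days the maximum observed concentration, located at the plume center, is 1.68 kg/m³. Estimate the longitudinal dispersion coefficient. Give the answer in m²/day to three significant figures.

At the plume center C_max = M/(n_e·A·√(4πDt)), so D = M²/(4πt·(n_e·A·C_max)²).
n_e·A·C_max = 0.35 × 2.19 × 1.68 = 1.288 kg/m.
D = 7.09²/(4π × 77.9 × 1.288²) = 0.0310 m²/day.

0.0310 m²/day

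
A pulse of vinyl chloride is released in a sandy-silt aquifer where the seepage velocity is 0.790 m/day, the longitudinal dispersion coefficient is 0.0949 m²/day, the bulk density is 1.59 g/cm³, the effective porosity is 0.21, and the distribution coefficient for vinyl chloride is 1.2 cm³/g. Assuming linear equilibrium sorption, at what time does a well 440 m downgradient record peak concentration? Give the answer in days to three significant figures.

5620 days

Retardation factor R = 1 + ρ_b·K_d/n = 1 + 1.59 × 1.2/0.21 = 10.09.
Sorption retards both mechanisms: v_R = v/R = 0.07830 m/day, D_R = D/R = 0.009405 m²/day.
Peak time from v_R²t² + 2D_R t − x² = 0: t = (√(D_R² + v_R²x²) − D_R)/v_R².
√(D_R² + v_R²x²) = √(0.009405² + 0.07830² × 440²) = 34.45; v_R² = 0.006131.
t = (34.45 − 0.009405)/0.006131 = 5620 days.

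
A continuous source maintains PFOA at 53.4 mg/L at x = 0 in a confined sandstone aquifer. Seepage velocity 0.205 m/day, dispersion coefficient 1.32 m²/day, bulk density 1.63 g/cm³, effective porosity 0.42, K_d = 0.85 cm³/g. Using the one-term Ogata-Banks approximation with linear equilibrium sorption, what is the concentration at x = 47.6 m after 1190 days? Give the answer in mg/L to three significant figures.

33.8 mg/L

Retardation factor R = 1 + ρ_b·K_d/n = 1 + 1.63 × 0.85/0.42 = 4.299.
Sorption retards both mechanisms: v_R = v/R = 0.04769 m/day, D_R = D/R = 0.3070 m²/day.
v_R·t = 0.04769 × 1190 = 56.7511 m; 2√(D_R t) = 38.23 m; argument = (47.6 − 56.7511)/38.23 = -0.2394.
C = C₀ × ½·erfc(-0.2394) = 53.4 × 0.6325 = 33.8 mg/L.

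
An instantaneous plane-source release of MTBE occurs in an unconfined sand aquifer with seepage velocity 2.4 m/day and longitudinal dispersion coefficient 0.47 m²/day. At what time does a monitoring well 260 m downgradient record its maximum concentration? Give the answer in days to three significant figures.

For the 1D instantaneous-source solution, setting ∂C/∂t = 0 at fixed x gives v²t² + 2Dt − x² = 0, so t = (√(D² + v²x²) − D)/v².
√(D² + v²x²) = √(0.47² + 2.4² × 260²) = 624.0; v² = 5.76.
t = (624.0 − 0.47)/5.76 = 108 days (vs. the pure-advection estimate x/v = 108 d).

108 days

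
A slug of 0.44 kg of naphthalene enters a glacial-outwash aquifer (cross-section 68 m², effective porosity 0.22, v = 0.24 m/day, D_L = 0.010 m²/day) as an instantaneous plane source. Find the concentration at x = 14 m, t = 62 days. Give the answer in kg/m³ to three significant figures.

For an instantaneous plane source, C(x,t) = M/(n_e·A·√(4πDt)) · exp(−(x−vt)²/(4Dt)), with n_e·A the pore (flow) area.
Plume center vt = 0.24 × 62 = 14.88 m, so the well at 14 m is 0.88 m upgradient of the peak.
√(4πDt) = 2.791 m, giving peak height M/(n_e·A·√(4πDt)) = 0.44/(0.22 × 68 × 2.791) = 0.01054 kg/m³.
(x−vt)²/(4Dt) = (-0.88)²/(4 × 0.010 × 62) = 0.3123; exp(−0.3123) = 0.7318.
C = 0.01054 × 0.7318 = 0.00771 kg/m³.

0.00771 kg/m³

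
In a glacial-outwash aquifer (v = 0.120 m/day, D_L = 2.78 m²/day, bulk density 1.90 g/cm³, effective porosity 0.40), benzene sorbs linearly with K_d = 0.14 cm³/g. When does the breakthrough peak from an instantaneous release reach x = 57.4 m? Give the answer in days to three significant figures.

537 days

Retardation factor R = 1 + ρ_b·K_d/n = 1 + 1.90 × 0.14/0.40 = 1.665.
Sorption retards both mechanisms: v_R = v/R = 0.07207 m/day, D_R = D/R = 1.670 m²/day.
Peak time from v_R²t² + 2D_R t − x² = 0: t = (√(D_R² + v_R²x²) − D_R)/v_R².
√(D_R² + v_R²x²) = √(1.670² + 0.07207² × 57.4²) = 4.461; v_R² = 0.005194.
t = (4.461 − 1.670)/0.005194 = 537 days.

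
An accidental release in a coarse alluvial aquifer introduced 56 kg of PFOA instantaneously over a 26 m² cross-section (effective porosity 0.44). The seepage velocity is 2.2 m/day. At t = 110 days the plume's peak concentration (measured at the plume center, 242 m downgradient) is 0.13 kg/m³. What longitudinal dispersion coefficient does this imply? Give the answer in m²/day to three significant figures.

1.03 m²/day

At the plume center C_max = M/(n_e·A·√(4πDt)), so D = M²/(4πt·(n_e·A·C_max)²).
n_e·A·C_max = 0.44 × 26 × 0.13 = 1.487 kg/m.
D = 56²/(4π × 110 × 1.487²) = 1.03 m²/day.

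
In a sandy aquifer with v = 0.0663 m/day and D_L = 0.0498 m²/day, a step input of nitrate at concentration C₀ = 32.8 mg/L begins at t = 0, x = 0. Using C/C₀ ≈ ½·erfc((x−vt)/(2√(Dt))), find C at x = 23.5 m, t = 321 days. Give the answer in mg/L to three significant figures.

11.4 mg/L

For a continuous step input, C/C₀ ≈ ½·erfc((x−vt)/(2√(Dt))).
vt = 0.0663 × 321 = 21.2823 m and 2√(Dt) = 2√(0.0498 × 321) = 7.996 m.
Argument (x−vt)/(2√(Dt)) = (23.5 − 21.2823)/7.996 = 0.2774; ½·erfc(0.2774) = 0.3474.
C = 32.8 × 0.3474 = 11.4 mg/L.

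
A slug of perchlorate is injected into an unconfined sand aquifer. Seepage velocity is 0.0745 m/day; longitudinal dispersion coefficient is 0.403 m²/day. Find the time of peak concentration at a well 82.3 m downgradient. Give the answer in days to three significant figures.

1030 days

For the 1D instantaneous-source solution, setting ∂C/∂t = 0 at fixed x gives v²t² + 2Dt − x² = 0, so t = (√(D² + v²x²) − D)/v².
√(D² + v²x²) = √(0.403² + 0.0745² × 82.3²) = 6.145; v² = 0.00555025.
t = (6.145 − 0.403)/0.00555025 = 1030 days (vs. the pure-advection estimate x/v = 1100 d).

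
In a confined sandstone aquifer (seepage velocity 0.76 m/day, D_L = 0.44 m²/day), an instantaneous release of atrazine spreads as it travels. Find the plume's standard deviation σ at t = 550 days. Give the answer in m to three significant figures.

Dispersive spreading gives a Gaussian with σ² = 2Dt; advection only shifts the center.
σ = √(2 × 0.44 × 550) = 22.0 m.

22.0 m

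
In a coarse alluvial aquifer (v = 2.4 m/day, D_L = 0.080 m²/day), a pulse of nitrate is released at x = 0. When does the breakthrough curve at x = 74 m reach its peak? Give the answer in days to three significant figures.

30.8 days

For the 1D instantaneous-source solution, setting ∂C/∂t = 0 at fixed x gives v²t² + 2Dt − x² = 0, so t = (√(D² + v²x²) − D)/v².
√(D² + v²x²) = √(0.080² + 2.4² × 74²) = 177.6; v² = 5.76.
t = (177.6 − 0.080)/5.76 = 30.8 days (vs. the pure-advection estimate x/v = 30.8 d).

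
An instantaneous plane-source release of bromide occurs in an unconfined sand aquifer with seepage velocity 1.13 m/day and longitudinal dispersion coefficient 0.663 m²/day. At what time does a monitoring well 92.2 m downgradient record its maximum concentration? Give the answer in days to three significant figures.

For the 1D instantaneous-source solution, setting ∂C/∂t = 0 at fixed x gives v²t² + 2Dt − x² = 0, so t = (√(D² + v²x²) − D)/v².
√(D² + v²x²) = √(0.663² + 1.13² × 92.2²) = 104.2; v² = 1.2769.
t = (104.2 − 0.663)/1.2769 = 81.1 days (vs. the pure-advection estimate x/v = 81.6 d).

81.1 days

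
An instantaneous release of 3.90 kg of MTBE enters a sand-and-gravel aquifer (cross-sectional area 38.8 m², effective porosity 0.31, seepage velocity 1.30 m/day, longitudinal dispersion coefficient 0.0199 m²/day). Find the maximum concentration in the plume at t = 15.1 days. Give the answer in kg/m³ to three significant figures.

0.167 kg/m³

The peak of an instantaneous 1D plume sits at x = vt; there the Gaussian factor is 1 and C_max = M/(n_e·A·√(4πDt)), where n_e·A is the pore area the mass is dissolved in.
√(4πDt) = √(4π × 0.0199 × 15.1) = 1.943 m, so C_max = 3.90/(0.31 × 38.8 × 1.943) = 0.167 kg/m³.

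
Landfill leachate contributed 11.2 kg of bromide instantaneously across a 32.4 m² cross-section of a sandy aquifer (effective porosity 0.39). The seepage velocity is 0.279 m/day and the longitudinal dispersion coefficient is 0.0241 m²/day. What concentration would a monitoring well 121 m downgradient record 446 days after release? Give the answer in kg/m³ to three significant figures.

0.0580 kg/m³

For an instantaneous plane source, C(x,t) = M/(n_e·A·√(4πDt)) · exp(−(x−vt)²/(4Dt)), with n_e·A the pore (flow) area.
Plume center vt = 0.279 × 446 = 124.434 m, so the well at 121 m is 3.434 m upgradient of the peak.
√(4πDt) = 11.62 m, giving peak height M/(n_e·A·√(4πDt)) = 11.2/(0.39 × 32.4 × 11.62) = 0.07628 kg/m³.
(x−vt)²/(4Dt) = (-3.434)²/(4 × 0.0241 × 446) = 0.2743; exp(−0.2743) = 0.7601.
C = 0.07628 × 0.7601 = 0.0580 kg/m³.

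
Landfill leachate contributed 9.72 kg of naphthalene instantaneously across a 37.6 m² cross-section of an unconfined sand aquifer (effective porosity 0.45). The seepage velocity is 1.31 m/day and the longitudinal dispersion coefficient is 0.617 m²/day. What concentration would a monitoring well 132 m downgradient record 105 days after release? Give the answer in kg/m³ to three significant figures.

0.0179 kg/m³

For an instantaneous plane source, C(x,t) = M/(n_e·A·√(4πDt)) · exp(−(x−vt)²/(4Dt)), with n_e·A the pore (flow) area.
Plume center vt = 1.31 × 105 = 137.55 m, so the well at 132 m is 5.55 m upgradient of the peak.
√(4πDt) = 28.53 m, giving peak height M/(n_e·A·√(4πDt)) = 9.72/(0.45 × 37.6 × 28.53) = 0.02014 kg/m³.
(x−vt)²/(4Dt) = (-5.55)²/(4 × 0.617 × 105) = 0.1189; exp(−0.1189) = 0.8879.
C = 0.02014 × 0.8879 = 0.0179 kg/m³.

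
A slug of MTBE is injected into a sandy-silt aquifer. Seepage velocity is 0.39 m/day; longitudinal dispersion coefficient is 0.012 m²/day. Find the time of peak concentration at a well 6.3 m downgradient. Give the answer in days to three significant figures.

16.1 days

For the 1D instantaneous-source solution, setting ∂C/∂t = 0 at fixed x gives v²t² + 2Dt − x² = 0, so t = (√(D² + v²x²) − D)/v².
√(D² + v²x²) = √(0.012² + 0.39² × 6.3²) = 2.457; v² = 0.1521.
t = (2.457 − 0.012)/0.1521 = 16.1 days (vs. the pure-advection estimate x/v = 16.2 d).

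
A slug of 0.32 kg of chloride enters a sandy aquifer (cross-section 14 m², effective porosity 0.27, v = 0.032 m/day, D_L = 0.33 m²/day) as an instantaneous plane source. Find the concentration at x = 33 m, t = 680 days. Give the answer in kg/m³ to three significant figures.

For an instantaneous plane source, C(x,t) = M/(n_e·A·√(4πDt)) · exp(−(x−vt)²/(4Dt)), with n_e·A the pore (flow) area.
Plume center vt = 0.032 × 680 = 21.76 m, so the well at 33 m is 11.24 m downgradient of the peak.
√(4πDt) = 53.10 m, giving peak height M/(n_e·A·√(4πDt)) = 0.32/(0.27 × 14 × 53.10) = 0.001594 kg/m³.
(x−vt)²/(4Dt) = (11.24)²/(4 × 0.33 × 680) = 0.1408; exp(−0.1408) = 0.8687.
C = 0.001594 × 0.8687 = 0.00138 kg/m³.

0.00138 kg/m³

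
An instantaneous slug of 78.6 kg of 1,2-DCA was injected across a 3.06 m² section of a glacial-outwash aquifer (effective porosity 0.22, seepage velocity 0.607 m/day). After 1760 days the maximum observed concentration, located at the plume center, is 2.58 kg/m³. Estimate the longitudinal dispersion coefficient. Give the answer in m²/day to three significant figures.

0.0926 m²/day

At the plume center C_max = M/(n_e·A·√(4πDt)), so D = M²/(4πt·(n_e·A·C_max)²).
n_e·A·C_max = 0.22 × 3.06 × 2.58 = 1.737 kg/m.
D = 78.6²/(4π × 1760 × 1.737²) = 0.0926 m²/day.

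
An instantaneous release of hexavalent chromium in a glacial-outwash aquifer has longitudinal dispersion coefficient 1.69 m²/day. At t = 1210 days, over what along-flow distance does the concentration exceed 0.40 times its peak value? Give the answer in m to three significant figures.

173 m

The plume is Gaussian with σ = √(2Dt) = √(2 × 1.69 × 1210) = 63.95 m.
C/C_peak = exp(−Δx²/(2σ²)) = 0.40 ⇒ Δx = σ·√(−2 ln 0.40) = 63.95 × 1.354 = 86.59 m.
Width = 2Δx = 173 m.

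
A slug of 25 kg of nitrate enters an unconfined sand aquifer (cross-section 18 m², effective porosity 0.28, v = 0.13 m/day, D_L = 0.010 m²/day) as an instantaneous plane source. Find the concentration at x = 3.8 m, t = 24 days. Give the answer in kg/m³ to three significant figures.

1.76 kg/m³

For an instantaneous plane source, C(x,t) = M/(n_e·A·√(4πDt)) · exp(−(x−vt)²/(4Dt)), with n_e·A the pore (flow) area.
Plume center vt = 0.13 × 24 = 3.12 m, so the well at 3.8 m is 0.68 m downgradient of the peak.
√(4πDt) = 1.737 m, giving peak height M/(n_e·A·√(4πDt)) = 25/(0.28 × 18 × 1.737) = 2.856 kg/m³.
(x−vt)²/(4Dt) = (0.68)²/(4 × 0.010 × 24) = 0.4817; exp(−0.4817) = 0.6177.
C = 2.856 × 0.6177 = 1.76 kg/m³.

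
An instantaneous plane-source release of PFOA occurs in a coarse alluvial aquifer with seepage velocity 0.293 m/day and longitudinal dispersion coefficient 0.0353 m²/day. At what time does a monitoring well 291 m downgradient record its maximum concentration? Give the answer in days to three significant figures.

For the 1D instantaneous-source solution, setting ∂C/∂t = 0 at fixed x gives v²t² + 2Dt − x² = 0, so t = (√(D² + v²x²) − D)/v².
√(D² + v²x²) = √(0.0353² + 0.293² × 291²) = 85.26; v² = 0.085849.
t = (85.26 − 0.0353)/0.085849 = 993 days (vs. the pure-advection estimate x/v = 993 d).

993 days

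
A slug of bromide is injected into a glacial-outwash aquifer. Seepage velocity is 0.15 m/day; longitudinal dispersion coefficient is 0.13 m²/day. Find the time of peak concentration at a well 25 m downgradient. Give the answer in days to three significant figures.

For the 1D instantaneous-source solution, setting ∂C/∂t = 0 at fixed x gives v²t² + 2Dt − x² = 0, so t = (√(D² + v²x²) − D)/v².
√(D² + v²x²) = √(0.13² + 0.15² × 25²) = 3.752; v² = 0.0225.
t = (3.752 − 0.13)/0.0225 = 161 days (vs. the pure-advection estimate x/v = 167 d).

161 days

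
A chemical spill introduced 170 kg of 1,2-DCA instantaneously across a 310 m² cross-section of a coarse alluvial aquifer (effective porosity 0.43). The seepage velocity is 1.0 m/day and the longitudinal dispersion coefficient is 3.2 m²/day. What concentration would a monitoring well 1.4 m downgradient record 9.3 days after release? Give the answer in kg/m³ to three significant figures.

0.0390 kg/m³

For an instantaneous plane source, C(x,t) = M/(n_e·A·√(4πDt)) · exp(−(x−vt)²/(4Dt)), with n_e·A the pore (flow) area.
Plume center vt = 1.0 × 9.3 = 9.3 m, so the well at 1.4 m is 7.9 m upgradient of the peak.
√(4πDt) = 19.34 m, giving peak height M/(n_e·A·√(4πDt)) = 170/(0.43 × 310 × 19.34) = 0.06594 kg/m³.
(x−vt)²/(4Dt) = (-7.9)²/(4 × 3.2 × 9.3) = 0.5243; exp(−0.5243) = 0.5920.
C = 0.06594 × 0.5920 = 0.0390 kg/m³.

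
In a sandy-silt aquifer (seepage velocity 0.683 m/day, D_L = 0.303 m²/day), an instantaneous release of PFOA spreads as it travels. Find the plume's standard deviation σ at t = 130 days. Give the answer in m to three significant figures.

8.88 m

Dispersive spreading gives a Gaussian with σ² = 2Dt; advection only shifts the center.
σ = √(2 × 0.303 × 130) = 8.88 m.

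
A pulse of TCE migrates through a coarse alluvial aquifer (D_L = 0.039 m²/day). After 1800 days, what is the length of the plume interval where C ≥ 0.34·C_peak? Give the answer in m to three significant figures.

The plume is Gaussian with σ = √(2Dt) = √(2 × 0.039 × 1800) = 11.85 m.
C/C_peak = exp(−Δx²/(2σ²)) = 0.34 ⇒ Δx = σ·√(−2 ln 0.34) = 11.85 × 1.469 = 17.41 m.
Width = 2Δx = 34.8 m.

34.8 m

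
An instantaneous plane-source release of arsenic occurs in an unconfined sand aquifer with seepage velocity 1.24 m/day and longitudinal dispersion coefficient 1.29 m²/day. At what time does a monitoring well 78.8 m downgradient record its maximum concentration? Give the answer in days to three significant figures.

62.7 days

For the 1D instantaneous-source solution, setting ∂C/∂t = 0 at fixed x gives v²t² + 2Dt − x² = 0, so t = (√(D² + v²x²) − D)/v².
√(D² + v²x²) = √(1.29² + 1.24² × 78.8²) = 97.72; v² = 1.5376.
t = (97.72 − 1.29)/1.5376 = 62.7 days (vs. the pure-advection estimate x/v = 63.5 d).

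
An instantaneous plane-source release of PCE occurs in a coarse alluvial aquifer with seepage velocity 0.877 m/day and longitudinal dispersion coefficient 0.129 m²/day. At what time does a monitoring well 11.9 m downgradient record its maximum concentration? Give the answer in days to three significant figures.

13.4 days

For the 1D instantaneous-source solution, setting ∂C/∂t = 0 at fixed x gives v²t² + 2Dt − x² = 0, so t = (√(D² + v²x²) − D)/v².
√(D² + v²x²) = √(0.129² + 0.877² × 11.9²) = 10.44; v² = 0.769129.
t = (10.44 − 0.129)/0.769129 = 13.4 days (vs. the pure-advection estimate x/v = 13.6 d).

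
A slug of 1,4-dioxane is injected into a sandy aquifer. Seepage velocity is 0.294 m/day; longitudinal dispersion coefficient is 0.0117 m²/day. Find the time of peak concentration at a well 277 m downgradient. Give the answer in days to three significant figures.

942 days

For the 1D instantaneous-source solution, setting ∂C/∂t = 0 at fixed x gives v²t² + 2Dt − x² = 0, so t = (√(D² + v²x²) − D)/v².
√(D² + v²x²) = √(0.0117² + 0.294² × 277²) = 81.44; v² = 0.086436.
t = (81.44 − 0.0117)/0.086436 = 942 days (vs. the pure-advection estimate x/v = 942 d).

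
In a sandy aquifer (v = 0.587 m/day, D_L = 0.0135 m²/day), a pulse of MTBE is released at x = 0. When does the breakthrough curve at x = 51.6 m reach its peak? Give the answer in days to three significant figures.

87.9 days

For the 1D instantaneous-source solution, setting ∂C/∂t = 0 at fixed x gives v²t² + 2Dt − x² = 0, so t = (√(D² + v²x²) − D)/v².
√(D² + v²x²) = √(0.0135² + 0.587² × 51.6²) = 30.29; v² = 0.344569.
t = (30.29 − 0.0135)/0.344569 = 87.9 days (vs. the pure-advection estimate x/v = 87.9 d).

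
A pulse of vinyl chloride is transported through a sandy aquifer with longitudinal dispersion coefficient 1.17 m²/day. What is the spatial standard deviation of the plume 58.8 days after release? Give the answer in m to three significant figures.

Dispersive spreading gives a Gaussian with σ² = 2Dt; advection only shifts the center.
σ = √(2 × 1.17 × 58.8) = 11.7 m.

11.7 m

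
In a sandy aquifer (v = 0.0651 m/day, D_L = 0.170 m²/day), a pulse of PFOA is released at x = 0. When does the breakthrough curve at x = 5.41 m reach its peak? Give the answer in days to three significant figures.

52.2 days

For the 1D instantaneous-source solution, setting ∂C/∂t = 0 at fixed x gives v²t² + 2Dt − x² = 0, so t = (√(D² + v²x²) − D)/v².
√(D² + v²x²) = √(0.170² + 0.0651² × 5.41²) = 0.3911; v² = 0.00423801.
t = (0.3911 − 0.170)/0.00423801 = 52.2 days (vs. the pure-advection estimate x/v = 83.1 d).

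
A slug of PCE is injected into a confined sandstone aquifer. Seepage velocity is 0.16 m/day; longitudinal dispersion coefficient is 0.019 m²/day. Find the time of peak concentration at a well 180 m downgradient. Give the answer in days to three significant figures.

For the 1D instantaneous-source solution, setting ∂C/∂t = 0 at fixed x gives v²t² + 2Dt − x² = 0, so t = (√(D² + v²x²) − D)/v².
√(D² + v²x²) = √(0.019² + 0.16² × 180²) = 28.80; v² = 0.0256.
t = (28.80 − 0.019)/0.0256 = 1120 days (vs. the pure-advection estimate x/v = 1120 d).

1120 days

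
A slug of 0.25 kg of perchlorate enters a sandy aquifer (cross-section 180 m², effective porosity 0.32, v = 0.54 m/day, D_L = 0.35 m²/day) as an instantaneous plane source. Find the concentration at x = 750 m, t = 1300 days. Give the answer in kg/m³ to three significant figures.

1.62e-05 kg/m³

For an instantaneous plane source, C(x,t) = M/(n_e·A·√(4πDt)) · exp(−(x−vt)²/(4Dt)), with n_e·A the pore (flow) area.
Plume center vt = 0.54 × 1300 = 702 m, so the well at 750 m is 48 m downgradient of the peak.
√(4πDt) = 75.62 m, giving peak height M/(n_e·A·√(4πDt)) = 0.25/(0.32 × 180 × 75.62) = 5.740e-05 kg/m³.
(x−vt)²/(4Dt) = (48)²/(4 × 0.35 × 1300) = 1.266; exp(−1.266) = 0.2820.
C = 5.740e-05 × 0.2820 = 1.62e-05 kg/m³.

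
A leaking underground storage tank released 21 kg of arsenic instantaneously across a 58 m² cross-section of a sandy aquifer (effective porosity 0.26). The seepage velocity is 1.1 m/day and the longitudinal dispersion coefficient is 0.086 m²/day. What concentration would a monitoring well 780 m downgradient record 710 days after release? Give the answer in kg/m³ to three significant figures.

0.0501 kg/m³

For an instantaneous plane source, C(x,t) = M/(n_e·A·√(4πDt)) · exp(−(x−vt)²/(4Dt)), with n_e·A the pore (flow) area.
Plume center vt = 1.1 × 710 = 781 m, so the well at 780 m is 1 m upgradient of the peak.
√(4πDt) = 27.70 m, giving peak height M/(n_e·A·√(4πDt)) = 21/(0.26 × 58 × 27.70) = 0.05027 kg/m³.
(x−vt)²/(4Dt) = (-1)²/(4 × 0.086 × 710) = 0.004094; exp(−0.004094) = 0.9959.
C = 0.05027 × 0.9959 = 0.0501 kg/m³.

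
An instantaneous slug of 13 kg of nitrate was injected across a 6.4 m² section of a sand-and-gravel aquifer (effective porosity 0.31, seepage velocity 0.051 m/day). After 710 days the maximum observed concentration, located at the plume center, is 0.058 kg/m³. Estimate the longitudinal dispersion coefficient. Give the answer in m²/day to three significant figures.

At the plume center C_max = M/(n_e·A·√(4πDt)), so D = M²/(4πt·(n_e·A·C_max)²).
n_e·A·C_max = 0.31 × 6.4 × 0.058 = 0.1151 kg/m.
D = 13²/(4π × 710 × 0.1151²) = 1.43 m²/day.

1.43 m²/day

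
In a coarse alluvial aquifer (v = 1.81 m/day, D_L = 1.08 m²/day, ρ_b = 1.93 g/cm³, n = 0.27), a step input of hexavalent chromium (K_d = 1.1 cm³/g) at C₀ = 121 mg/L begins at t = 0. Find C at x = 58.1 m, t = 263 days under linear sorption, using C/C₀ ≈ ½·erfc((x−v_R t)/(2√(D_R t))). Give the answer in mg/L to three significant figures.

Retardation factor R = 1 + ρ_b·K_d/n = 1 + 1.93 × 1.1/0.27 = 8.863.
Sorption retards both mechanisms: v_R = v/R = 0.2042 m/day, D_R = D/R = 0.1219 m²/day.
v_R·t = 0.2042 × 263 = 53.7046 m; 2√(D_R t) = 11.32 m; argument = (58.1 − 53.7046)/11.32 = 0.3883.
C = C₀ × ½·erfc(0.3883) = 121 × 0.2915 = 35.3 mg/L.

35.3 mg/L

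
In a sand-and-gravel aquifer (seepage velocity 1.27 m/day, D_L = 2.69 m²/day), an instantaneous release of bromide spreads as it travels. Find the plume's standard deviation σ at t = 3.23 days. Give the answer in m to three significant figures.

Dispersive spreading gives a Gaussian with σ² = 2Dt; advection only shifts the center.
σ = √(2 × 2.69 × 3.23) = 4.17 m.

4.17 m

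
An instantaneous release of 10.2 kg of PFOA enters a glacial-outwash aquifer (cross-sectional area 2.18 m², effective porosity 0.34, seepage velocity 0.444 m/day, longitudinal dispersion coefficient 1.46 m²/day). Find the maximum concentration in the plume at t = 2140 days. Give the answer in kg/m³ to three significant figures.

0.0695 kg/m³

The peak of an instantaneous 1D plume sits at x = vt; there the Gaussian factor is 1 and C_max = M/(n_e·A·√(4πDt)), where n_e·A is the pore area the mass is dissolved in.
√(4πDt) = √(4π × 1.46 × 2140) = 198.1 m, so C_max = 10.2/(0.34 × 2.18 × 198.1) = 0.0695 kg/m³.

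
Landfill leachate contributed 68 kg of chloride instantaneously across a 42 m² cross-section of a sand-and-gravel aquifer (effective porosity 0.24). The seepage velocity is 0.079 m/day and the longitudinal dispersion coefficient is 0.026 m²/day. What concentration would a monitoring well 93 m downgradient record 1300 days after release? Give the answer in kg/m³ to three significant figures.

0.163 kg/m³

For an instantaneous plane source, C(x,t) = M/(n_e·A·√(4πDt)) · exp(−(x−vt)²/(4Dt)), with n_e·A the pore (flow) area.
Plume center vt = 0.079 × 1300 = 102.7 m, so the well at 93 m is 9.7 m upgradient of the peak.
√(4πDt) = 20.61 m, giving peak height M/(n_e·A·√(4πDt)) = 68/(0.24 × 42 × 20.61) = 0.3273 kg/m³.
(x−vt)²/(4Dt) = (-9.7)²/(4 × 0.026 × 1300) = 0.6959; exp(−0.6959) = 0.4986.
C = 0.3273 × 0.4986 = 0.163 kg/m³.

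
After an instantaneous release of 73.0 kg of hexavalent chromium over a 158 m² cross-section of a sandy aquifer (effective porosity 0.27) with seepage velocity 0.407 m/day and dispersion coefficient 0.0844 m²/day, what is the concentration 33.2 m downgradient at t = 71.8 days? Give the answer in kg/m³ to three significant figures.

0.102 kg/m³

For an instantaneous plane source, C(x,t) = M/(n_e·A·√(4πDt)) · exp(−(x−vt)²/(4Dt)), with n_e·A the pore (flow) area.
Plume center vt = 0.407 × 71.8 = 29.2226 m, so the well at 33.2 m is 3.9774 m downgradient of the peak.
√(4πDt) = 8.726 m, giving peak height M/(n_e·A·√(4πDt)) = 73.0/(0.27 × 158 × 8.726) = 0.1961 kg/m³.
(x−vt)²/(4Dt) = (3.9774)²/(4 × 0.0844 × 71.8) = 0.6526; exp(−0.6526) = 0.5207.
C = 0.1961 × 0.5207 = 0.102 kg/m³.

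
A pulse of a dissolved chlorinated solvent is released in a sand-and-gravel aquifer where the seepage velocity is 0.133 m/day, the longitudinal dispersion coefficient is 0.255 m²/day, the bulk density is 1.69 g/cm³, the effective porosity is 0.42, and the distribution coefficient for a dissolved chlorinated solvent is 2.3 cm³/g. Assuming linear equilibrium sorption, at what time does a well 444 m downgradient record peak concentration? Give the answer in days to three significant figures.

Retardation factor R = 1 + ρ_b·K_d/n = 1 + 1.69 × 2.3/0.42 = 10.25.
Sorption retards both mechanisms: v_R = v/R = 0.01298 m/day, D_R = D/R = 0.02488 m²/day.
Peak time from v_R²t² + 2D_R t − x² = 0: t = (√(D_R² + v_R²x²) − D_R)/v_R².
√(D_R² + v_R²x²) = √(0.02488² + 0.01298² × 444²) = 5.763; v_R² = 0.0001685.
t = (5.763 − 0.02488)/0.0001685 = 34100 days.

34100 days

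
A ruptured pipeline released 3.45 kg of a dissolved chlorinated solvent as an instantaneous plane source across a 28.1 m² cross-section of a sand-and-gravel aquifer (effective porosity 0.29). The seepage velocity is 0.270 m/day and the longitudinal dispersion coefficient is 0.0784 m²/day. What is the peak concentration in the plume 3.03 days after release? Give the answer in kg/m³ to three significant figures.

0.245 kg/m³

The peak of an instantaneous 1D plume sits at x = vt; there the Gaussian factor is 1 and C_max = M/(n_e·A·√(4πDt)), where n_e·A is the pore area the mass is dissolved in.
√(4πDt) = √(4π × 0.0784 × 3.03) = 1.728 m, so C_max = 3.45/(0.29 × 28.1 × 1.728) = 0.245 kg/m³.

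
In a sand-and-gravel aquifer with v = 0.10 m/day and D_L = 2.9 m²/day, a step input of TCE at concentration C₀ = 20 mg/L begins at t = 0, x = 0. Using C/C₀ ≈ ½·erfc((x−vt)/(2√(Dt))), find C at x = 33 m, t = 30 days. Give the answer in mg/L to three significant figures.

0.229 mg/L

For a continuous step input, C/C₀ ≈ ½·erfc((x−vt)/(2√(Dt))).
vt = 0.10 × 30 = 3 m and 2√(Dt) = 2√(2.9 × 30) = 18.65 m.
Argument (x−vt)/(2√(Dt)) = (33 − 3)/18.65 = 1.609; ½·erfc(1.609) = 0.01144.
C = 20 × 0.01144 = 0.229 mg/L.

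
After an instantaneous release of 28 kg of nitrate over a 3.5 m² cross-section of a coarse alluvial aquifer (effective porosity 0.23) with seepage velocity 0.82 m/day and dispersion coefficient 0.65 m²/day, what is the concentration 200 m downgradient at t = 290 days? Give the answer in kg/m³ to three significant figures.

For an instantaneous plane source, C(x,t) = M/(n_e·A·√(4πDt)) · exp(−(x−vt)²/(4Dt)), with n_e·A the pore (flow) area.
Plume center vt = 0.82 × 290 = 237.8 m, so the well at 200 m is 37.8 m upgradient of the peak.
√(4πDt) = 48.67 m, giving peak height M/(n_e·A·√(4πDt)) = 28/(0.23 × 3.5 × 48.67) = 0.7147 kg/m³.
(x−vt)²/(4Dt) = (-37.8)²/(4 × 0.65 × 290) = 1.895; exp(−1.895) = 0.1503.
C = 0.7147 × 0.1503 = 0.107 kg/m³.

0.107 kg/m³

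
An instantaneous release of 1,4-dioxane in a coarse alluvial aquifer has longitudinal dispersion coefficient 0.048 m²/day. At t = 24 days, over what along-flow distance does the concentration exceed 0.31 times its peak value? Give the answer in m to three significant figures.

4.65 m

The plume is Gaussian with σ = √(2Dt) = √(2 × 0.048 × 24) = 1.518 m.
C/C_peak = exp(−Δx²/(2σ²)) = 0.31 ⇒ Δx = σ·√(−2 ln 0.31) = 1.518 × 1.530 = 2.323 m.
Width = 2Δx = 4.65 m.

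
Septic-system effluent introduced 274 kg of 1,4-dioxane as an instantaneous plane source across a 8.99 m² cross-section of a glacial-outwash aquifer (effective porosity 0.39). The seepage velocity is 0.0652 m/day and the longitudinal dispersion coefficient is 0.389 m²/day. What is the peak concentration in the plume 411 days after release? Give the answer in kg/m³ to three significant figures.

1.74 kg/m³

The peak of an instantaneous 1D plume sits at x = vt; there the Gaussian factor is 1 and C_max = M/(n_e·A·√(4πDt)), where n_e·A is the pore area the mass is dissolved in.
√(4πDt) = √(4π × 0.389 × 411) = 44.82 m, so C_max = 274/(0.39 × 8.99 × 44.82) = 1.74 kg/m³.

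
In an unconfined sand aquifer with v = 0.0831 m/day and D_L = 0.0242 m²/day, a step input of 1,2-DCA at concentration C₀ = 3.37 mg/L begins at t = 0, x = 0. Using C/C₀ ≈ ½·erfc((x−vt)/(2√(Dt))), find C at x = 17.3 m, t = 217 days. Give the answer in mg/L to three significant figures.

1.99 mg/L

For a continuous step input, C/C₀ ≈ ½·erfc((x−vt)/(2√(Dt))).
vt = 0.0831 × 217 = 18.0327 m and 2√(Dt) = 2√(0.0242 × 217) = 4.583 m.
Argument (x−vt)/(2√(Dt)) = (17.3 − 18.0327)/4.583 = -0.1599; ½·erfc(-0.1599) = 0.5895.
C = 3.37 × 0.5895 = 1.99 mg/L.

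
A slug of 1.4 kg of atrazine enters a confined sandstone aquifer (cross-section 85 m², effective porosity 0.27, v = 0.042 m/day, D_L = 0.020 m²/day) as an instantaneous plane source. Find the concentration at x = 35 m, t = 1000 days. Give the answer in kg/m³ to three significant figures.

0.00209 kg/m³

For an instantaneous plane source, C(x,t) = M/(n_e·A·√(4πDt)) · exp(−(x−vt)²/(4Dt)), with n_e·A the pore (flow) area.
Plume center vt = 0.042 × 1000 = 42 m, so the well at 35 m is 7 m upgradient of the peak.
√(4πDt) = 15.85 m, giving peak height M/(n_e·A·√(4πDt)) = 1.4/(0.27 × 85 × 15.85) = 0.003849 kg/m³.
(x−vt)²/(4Dt) = (-7)²/(4 × 0.020 × 1000) = 0.6125; exp(−0.6125) = 0.5420.
C = 0.003849 × 0.5420 = 0.00209 kg/m³.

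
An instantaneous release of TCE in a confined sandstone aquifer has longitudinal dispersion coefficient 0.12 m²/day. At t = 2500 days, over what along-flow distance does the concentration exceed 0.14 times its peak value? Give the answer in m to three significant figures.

The plume is Gaussian with σ = √(2Dt) = √(2 × 0.12 × 2500) = 24.49 m.
C/C_peak = exp(−Δx²/(2σ²)) = 0.14 ⇒ Δx = σ·√(−2 ln 0.14) = 24.49 × 1.983 = 48.56 m.
Width = 2Δx = 97.1 m.

97.1 m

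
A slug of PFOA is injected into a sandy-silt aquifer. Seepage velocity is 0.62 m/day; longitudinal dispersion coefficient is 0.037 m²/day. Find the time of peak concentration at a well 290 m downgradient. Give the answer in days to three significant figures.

468 days

For the 1D instantaneous-source solution, setting ∂C/∂t = 0 at fixed x gives v²t² + 2Dt − x² = 0, so t = (√(D² + v²x²) − D)/v².
√(D² + v²x²) = √(0.037² + 0.62² × 290²) = 179.8; v² = 0.3844.
t = (179.8 − 0.037)/0.3844 = 468 days (vs. the pure-advection estimate x/v = 468 d).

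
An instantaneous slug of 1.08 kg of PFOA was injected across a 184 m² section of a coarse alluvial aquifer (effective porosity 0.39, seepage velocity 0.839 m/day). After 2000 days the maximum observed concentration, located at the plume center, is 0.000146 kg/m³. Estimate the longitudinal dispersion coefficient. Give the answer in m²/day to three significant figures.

0.423 m²/day

At the plume center C_max = M/(n_e·A·√(4πDt)), so D = M²/(4πt·(n_e·A·C_max)²).
n_e·A·C_max = 0.39 × 184 × 0.000146 = 0.01048 kg/m.
D = 1.08²/(4π × 2000 × 0.01048²) = 0.423 m²/day.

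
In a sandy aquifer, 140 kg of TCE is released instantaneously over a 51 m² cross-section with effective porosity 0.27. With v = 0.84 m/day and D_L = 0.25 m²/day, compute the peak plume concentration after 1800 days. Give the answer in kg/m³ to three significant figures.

0.135 kg/m³

The peak of an instantaneous 1D plume sits at x = vt; there the Gaussian factor is 1 and C_max = M/(n_e·A·√(4πDt)), where n_e·A is the pore area the mass is dissolved in.
√(4πDt) = √(4π × 0.25 × 1800) = 75.20 m, so C_max = 140/(0.27 × 51 × 75.20) = 0.135 kg/m³.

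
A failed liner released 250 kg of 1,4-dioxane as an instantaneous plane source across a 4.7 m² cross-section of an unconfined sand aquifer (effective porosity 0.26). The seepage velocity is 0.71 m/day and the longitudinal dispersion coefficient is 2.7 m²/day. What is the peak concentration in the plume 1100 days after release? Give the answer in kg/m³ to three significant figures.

The peak of an instantaneous 1D plume sits at x = vt; there the Gaussian factor is 1 and C_max = M/(n_e·A·√(4πDt)), where n_e·A is the pore area the mass is dissolved in.
√(4πDt) = √(4π × 2.7 × 1100) = 193.2 m, so C_max = 250/(0.26 × 4.7 × 193.2) = 1.06 kg/m³.

1.06 kg/m³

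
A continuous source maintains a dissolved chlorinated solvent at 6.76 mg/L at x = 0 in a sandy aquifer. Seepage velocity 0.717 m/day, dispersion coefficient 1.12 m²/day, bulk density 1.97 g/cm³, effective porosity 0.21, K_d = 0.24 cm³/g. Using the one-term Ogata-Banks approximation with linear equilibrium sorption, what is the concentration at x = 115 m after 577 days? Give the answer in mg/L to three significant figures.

Retardation factor R = 1 + ρ_b·K_d/n = 1 + 1.97 × 0.24/0.21 = 3.251.
Sorption retards both mechanisms: v_R = v/R = 0.2205 m/day, D_R = D/R = 0.3445 m²/day.
v_R·t = 0.2205 × 577 = 127.2285 m; 2√(D_R t) = 28.20 m; argument = (115 − 127.2285)/28.20 = -0.4336.
C = C₀ × ½·erfc(-0.4336) = 6.76 × 0.7301 = 4.94 mg/L.

4.94 mg/L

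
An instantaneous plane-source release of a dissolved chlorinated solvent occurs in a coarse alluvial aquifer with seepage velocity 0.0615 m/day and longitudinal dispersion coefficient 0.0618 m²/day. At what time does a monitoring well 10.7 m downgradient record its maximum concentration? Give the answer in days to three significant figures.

158 days

For the 1D instantaneous-source solution, setting ∂C/∂t = 0 at fixed x gives v²t² + 2Dt − x² = 0, so t = (√(D² + v²x²) − D)/v².
√(D² + v²x²) = √(0.0618² + 0.0615² × 10.7²) = 0.6609; v² = 0.00378225.
t = (0.6609 − 0.0618)/0.00378225 = 158 days (vs. the pure-advection estimate x/v = 174 d).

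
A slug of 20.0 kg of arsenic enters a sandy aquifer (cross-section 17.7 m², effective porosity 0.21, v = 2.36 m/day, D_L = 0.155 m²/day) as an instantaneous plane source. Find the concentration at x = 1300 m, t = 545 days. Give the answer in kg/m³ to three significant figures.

For an instantaneous plane source, C(x,t) = M/(n_e·A·√(4πDt)) · exp(−(x−vt)²/(4Dt)), with n_e·A the pore (flow) area.
Plume center vt = 2.36 × 545 = 1286.2 m, so the well at 1300 m is 13.8 m downgradient of the peak.
√(4πDt) = 32.58 m, giving peak height M/(n_e·A·√(4πDt)) = 20.0/(0.21 × 17.7 × 32.58) = 0.1652 kg/m³.
(x−vt)²/(4Dt) = (13.8)²/(4 × 0.155 × 545) = 0.5636; exp(−0.5636) = 0.5692.
C = 0.1652 × 0.5692 = 0.0940 kg/m³.

0.0940 kg/m³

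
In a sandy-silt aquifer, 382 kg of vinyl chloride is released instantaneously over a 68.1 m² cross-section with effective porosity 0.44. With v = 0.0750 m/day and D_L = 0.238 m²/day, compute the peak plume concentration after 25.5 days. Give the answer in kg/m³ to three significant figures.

The peak of an instantaneous 1D plume sits at x = vt; there the Gaussian factor is 1 and C_max = M/(n_e·A·√(4πDt)), where n_e·A is the pore area the mass is dissolved in.
√(4πDt) = √(4π × 0.238 × 25.5) = 8.733 m, so C_max = 382/(0.44 × 68.1 × 8.733) = 1.46 kg/m³.

1.46 kg/m³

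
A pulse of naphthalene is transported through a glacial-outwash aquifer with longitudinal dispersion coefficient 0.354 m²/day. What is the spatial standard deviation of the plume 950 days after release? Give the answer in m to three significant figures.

Dispersive spreading gives a Gaussian with σ² = 2Dt; advection only shifts the center.
σ = √(2 × 0.354 × 950) = 25.9 m.

25.9 m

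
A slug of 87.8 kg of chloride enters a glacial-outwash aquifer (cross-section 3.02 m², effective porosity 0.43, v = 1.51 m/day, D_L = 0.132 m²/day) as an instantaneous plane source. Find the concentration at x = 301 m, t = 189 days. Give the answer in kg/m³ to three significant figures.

0.332 kg/m³

For an instantaneous plane source, C(x,t) = M/(n_e·A·√(4πDt)) · exp(−(x−vt)²/(4Dt)), with n_e·A the pore (flow) area.
Plume center vt = 1.51 × 189 = 285.39 m, so the well at 301 m is 15.61 m downgradient of the peak.
√(4πDt) = 17.71 m, giving peak height M/(n_e·A·√(4πDt)) = 87.8/(0.43 × 3.02 × 17.71) = 3.818 kg/m³.
(x−vt)²/(4Dt) = (15.61)²/(4 × 0.132 × 189) = 2.442; exp(−2.442) = 0.08699.
C = 3.818 × 0.08699 = 0.332 kg/m³.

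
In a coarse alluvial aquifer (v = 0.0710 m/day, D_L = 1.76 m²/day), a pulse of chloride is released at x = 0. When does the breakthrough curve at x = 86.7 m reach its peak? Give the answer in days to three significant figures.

921 days

For the 1D instantaneous-source solution, setting ∂C/∂t = 0 at fixed x gives v²t² + 2Dt − x² = 0, so t = (√(D² + v²x²) − D)/v².
√(D² + v²x²) = √(1.76² + 0.0710² × 86.7²) = 6.402; v² = 0.005041.
t = (6.402 − 1.76)/0.005041 = 921 days (vs. the pure-advection estimate x/v = 1220 d).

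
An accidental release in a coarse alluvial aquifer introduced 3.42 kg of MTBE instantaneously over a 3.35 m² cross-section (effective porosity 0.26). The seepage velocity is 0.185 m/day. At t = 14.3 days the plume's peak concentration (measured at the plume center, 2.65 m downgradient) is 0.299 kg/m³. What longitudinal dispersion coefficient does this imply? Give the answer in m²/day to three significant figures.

At the plume center C_max = M/(n_e·A·√(4πDt)), so D = M²/(4πt·(n_e·A·C_max)²).
n_e·A·C_max = 0.26 × 3.35 × 0.299 = 0.2604 kg/m.
D = 3.42²/(4π × 14.3 × 0.2604²) = 0.960 m²/day.

0.960 m²/day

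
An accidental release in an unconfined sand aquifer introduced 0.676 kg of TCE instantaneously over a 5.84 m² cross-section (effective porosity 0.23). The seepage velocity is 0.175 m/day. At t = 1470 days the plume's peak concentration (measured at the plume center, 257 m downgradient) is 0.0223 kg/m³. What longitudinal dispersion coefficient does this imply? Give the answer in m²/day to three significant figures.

0.0276 m²/day

At the plume center C_max = M/(n_e·A·√(4πDt)), so D = M²/(4πt·(n_e·A·C_max)²).
n_e·A·C_max = 0.23 × 5.84 × 0.0223 = 0.02995 kg/m.
D = 0.676²/(4π × 1470 × 0.02995²) = 0.0276 m²/day.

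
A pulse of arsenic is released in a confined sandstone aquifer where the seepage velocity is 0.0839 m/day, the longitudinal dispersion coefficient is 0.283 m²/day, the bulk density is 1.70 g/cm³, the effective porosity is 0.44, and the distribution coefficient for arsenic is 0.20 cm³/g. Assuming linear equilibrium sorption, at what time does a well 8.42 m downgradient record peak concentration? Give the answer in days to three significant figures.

Retardation factor R = 1 + ρ_b·K_d/n = 1 + 1.70 × 0.20/0.44 = 1.773.
Sorption retards both mechanisms: v_R = v/R = 0.04732 m/day, D_R = D/R = 0.1596 m²/day.
Peak time from v_R²t² + 2D_R t − x² = 0: t = (√(D_R² + v_R²x²) − D_R)/v_R².
√(D_R² + v_R²x²) = √(0.1596² + 0.04732² × 8.42²) = 0.4292; v_R² = 0.002239.
t = (0.4292 − 0.1596)/0.002239 = 120 days.

120 days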